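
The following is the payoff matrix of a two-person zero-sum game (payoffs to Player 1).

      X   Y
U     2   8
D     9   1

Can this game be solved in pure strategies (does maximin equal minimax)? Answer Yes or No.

Row minima: U → 2, D → 1; maximin = 2.
Column maxima: X → 9, Y → 8; minimax = 8.
2 ≠ 8, so no pure-strategy equilibrium exists.

No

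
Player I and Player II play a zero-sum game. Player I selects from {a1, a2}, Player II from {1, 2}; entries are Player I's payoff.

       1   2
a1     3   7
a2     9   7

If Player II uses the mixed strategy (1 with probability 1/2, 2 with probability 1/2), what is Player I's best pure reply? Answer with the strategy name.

Expected payoff of a1: (1/2)·3 + (1/2)·7 = 5.
Expected payoff of a2: (1/2)·9 + (1/2)·7 = 8.
The largest is 8, so Player I's best response is a2.

a2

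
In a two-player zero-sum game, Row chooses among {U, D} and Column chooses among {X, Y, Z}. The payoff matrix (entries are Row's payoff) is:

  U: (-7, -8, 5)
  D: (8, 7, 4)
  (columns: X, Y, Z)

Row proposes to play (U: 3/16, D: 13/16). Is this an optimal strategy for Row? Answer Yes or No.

Against X this mix gives (3/16)·(-7) + (13/16)·8 = 83/16.
Against Y this mix gives (3/16)·(-8) + (13/16)·7 = 67/16.
Against Z this mix gives (3/16)·5 + (13/16)·4 = 67/16.
All of Column's active replies (Y, Z) yield 67/16, and no column does worse for Row. The mix makes Column indifferent and guarantees 67/16, so it is optimal.

Yes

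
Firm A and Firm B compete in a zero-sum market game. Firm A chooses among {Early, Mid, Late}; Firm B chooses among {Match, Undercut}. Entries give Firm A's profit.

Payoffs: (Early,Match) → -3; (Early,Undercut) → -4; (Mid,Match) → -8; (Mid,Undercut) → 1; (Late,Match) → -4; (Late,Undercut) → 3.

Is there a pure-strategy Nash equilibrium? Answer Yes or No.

Row minima: Early → -4, Mid → -8, Late → -4; maximin = -4.
Column maxima: Match → -3, Undercut → 3; minimax = -3.
-4 ≠ -3, so no pure-strategy equilibrium exists.

No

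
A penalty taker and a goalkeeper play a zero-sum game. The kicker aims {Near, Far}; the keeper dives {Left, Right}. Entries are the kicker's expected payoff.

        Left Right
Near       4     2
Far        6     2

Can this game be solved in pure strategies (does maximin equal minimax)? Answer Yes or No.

Row minima: Near → 2, Far → 2; maximin = 2.
Column maxima: Left → 6, Right → 2; minimax = 2.
maximin = minimax = 2, so a saddle point exists.

Yes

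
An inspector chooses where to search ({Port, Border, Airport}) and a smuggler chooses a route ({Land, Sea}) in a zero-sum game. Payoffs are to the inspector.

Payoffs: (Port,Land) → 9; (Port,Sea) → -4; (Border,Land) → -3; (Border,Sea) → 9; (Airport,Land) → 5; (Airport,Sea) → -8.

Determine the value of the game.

69/25

Row minima: Port → -4, Border → -3, Airport → -8; maximin = -3.
Column maxima: Land → 9, Sea → 9; minimax = 9.
-3 ≠ 9, so there is no saddle point; optimal play is mixed.
Airport is strictly dominated by Port, so the inspector never plays it.
On the remaining 2×2 (Port, Border vs Land, Sea):
Let the inspector play Port with probability p. Expected payoff against Land: 9p + (-3)(1−p) = 12p − 3; against Sea: (-4)p + 9(1−p) = −13p + 9.
Setting these equal: 12p − 3 = −13p + 9 ⇒ 25p = 12 ⇒ p = 12/25, and the value is (12)·(12/25) − 3 = 69/25.
For the smuggler: with q = P(Land), equating Port's and Border's payoffs gives 13q − 4 = −12q + 9 ⇒ q = 13/25.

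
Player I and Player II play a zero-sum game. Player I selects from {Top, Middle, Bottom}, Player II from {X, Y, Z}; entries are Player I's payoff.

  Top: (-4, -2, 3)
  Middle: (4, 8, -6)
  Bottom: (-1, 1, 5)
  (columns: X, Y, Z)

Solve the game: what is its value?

Row minima: Top → -4, Middle → -6, Bottom → -1; maximin = -1.
Column maxima: X → 4, Y → 8, Z → 5; minimax = 4.
-1 ≠ 4, so there is no saddle point; optimal play is mixed.
Top is strictly dominated by Bottom, so Player I never plays it.
Y is strictly dominated by X (it gives Player I strictly more in every row), so Player II never plays it.
On the remaining 2×2 (Middle, Bottom vs X, Z):
Let Player I play Middle with probability p. Expected payoff against X: 4p + (-1)(1−p) = 5p − 1; against Z: (-6)p + 5(1−p) = −11p + 5.
Setting these equal: 5p − 1 = −11p + 5 ⇒ 16p = 6 ⇒ p = 3/8, and the value is (5)·(3/8) − 1 = 7/8.
For Player II: with q = P(X), equating Middle's and Bottom's payoffs gives 10q − 6 = −6q + 5 ⇒ q = 11/16.

7/8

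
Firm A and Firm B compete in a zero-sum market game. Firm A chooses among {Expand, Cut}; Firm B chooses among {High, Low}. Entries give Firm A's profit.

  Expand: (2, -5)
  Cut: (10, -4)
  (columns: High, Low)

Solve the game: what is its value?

-4

Row minima: Expand → -5, Cut → -4; maximin = -4.
Column maxima: High → 10, Low → -4; minimax = -4.
Since maximin = minimax = -4, there is a saddle point and the value is -4.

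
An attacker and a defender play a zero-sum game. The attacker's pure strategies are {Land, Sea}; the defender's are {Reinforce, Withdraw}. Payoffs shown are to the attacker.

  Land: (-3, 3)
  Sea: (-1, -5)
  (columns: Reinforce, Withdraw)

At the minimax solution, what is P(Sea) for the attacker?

3/5

Row minima: Land → -3, Sea → -5; maximin = -3.
Column maxima: Reinforce → -1, Withdraw → 3; minimax = -1.
-3 ≠ -1, so there is no saddle point; optimal play is mixed.
Let the attacker play Land with probability p. Expected payoff against Reinforce: (-3)p + (-1)(1−p) = −2p − 1; against Withdraw: 3p + (-5)(1−p) = 8p − 5.
Setting these equal: −2p − 1 = 8p − 5 ⇒ −10p = -4 ⇒ p = 2/5, and the value is (-2)·(2/5) − 1 = -9/5.
For the defender: with q = P(Reinforce), equating Land's and Sea's payoffs gives −6q + 3 = 4q − 5 ⇒ q = 4/5.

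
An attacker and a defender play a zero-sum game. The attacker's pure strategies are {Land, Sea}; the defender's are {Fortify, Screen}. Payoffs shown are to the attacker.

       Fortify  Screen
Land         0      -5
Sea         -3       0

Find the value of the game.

-15/8

Row minima: Land → -5, Sea → -3; maximin = -3.
Column maxima: Fortify → 0, Screen → 0; minimax = 0.
-3 ≠ 0, so there is no saddle point; optimal play is mixed.
Let the attacker play Land with probability p. Expected payoff against Fortify: 0p + (-3)(1−p) = 3p − 3; against Screen: (-5)p + 0(1−p) = −5p.
Setting these equal: 3p − 3 = −5p ⇒ 8p = 3 ⇒ p = 3/8, and the value is (3)·(3/8) − 3 = -15/8.
For the defender: with q = P(Fortify), equating Land's and Sea's payoffs gives 5q − 5 = −3q ⇒ q = 5/8.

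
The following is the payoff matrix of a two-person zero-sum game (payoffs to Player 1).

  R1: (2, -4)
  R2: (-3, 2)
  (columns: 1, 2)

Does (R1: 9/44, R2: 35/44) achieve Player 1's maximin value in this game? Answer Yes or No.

Against 1 this mix gives (9/44)·2 + (35/44)·(-3) = -87/44.
Against 2 this mix gives (9/44)·(-4) + (35/44)·2 = 17/22.
Player 2 will play 1, holding Player 1 to -87/44. Shifting weight toward the row that does better against 1 would raise this floor (the equalizing mix achieves -8/11 against both 1 and 2), so the proposed strategy is not optimal.

No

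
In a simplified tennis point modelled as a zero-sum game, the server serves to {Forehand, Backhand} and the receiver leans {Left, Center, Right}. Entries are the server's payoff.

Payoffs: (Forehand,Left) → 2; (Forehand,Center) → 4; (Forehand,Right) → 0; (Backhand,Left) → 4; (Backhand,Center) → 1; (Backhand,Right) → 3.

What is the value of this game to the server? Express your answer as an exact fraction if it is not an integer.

Row minima: Forehand → 0, Backhand → 1; maximin = 1.
Column maxima: Left → 4, Center → 4, Right → 3; minimax = 3.
1 ≠ 3, so there is no saddle point; optimal play is mixed.
Left is strictly dominated by Right (it gives the server strictly more in every row), so the receiver never plays it.
On the remaining 2×2 (Forehand, Backhand vs Center, Right):
Let the server play Forehand with probability p. Expected payoff against Center: 4p + 1(1−p) = 3p + 1; against Right: 0p + 3(1−p) = −3p + 3.
Setting these equal: 3p + 1 = −3p + 3 ⇒ 6p = 2 ⇒ p = 1/3, and the value is (3)·(1/3) + 1 = 2.
For the receiver: with q = P(Center), equating Forehand's and Backhand's payoffs gives 4q = −2q + 3 ⇒ q = 1/2.

2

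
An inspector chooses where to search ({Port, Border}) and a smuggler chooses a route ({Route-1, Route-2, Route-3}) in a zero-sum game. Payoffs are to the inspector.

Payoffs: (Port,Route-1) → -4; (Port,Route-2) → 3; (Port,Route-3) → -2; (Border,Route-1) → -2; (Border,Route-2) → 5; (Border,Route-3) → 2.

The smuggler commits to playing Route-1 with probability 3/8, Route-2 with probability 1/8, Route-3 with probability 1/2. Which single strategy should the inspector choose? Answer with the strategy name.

Expected payoff of Port: (3/8)·(-4) + (1/8)·3 + (1/2)·(-2) = -17/8.
Expected payoff of Border: (3/8)·(-2) + (1/8)·5 + (1/2)·2 = 7/8.
The largest is 7/8, so the inspector's best response is Border.

Border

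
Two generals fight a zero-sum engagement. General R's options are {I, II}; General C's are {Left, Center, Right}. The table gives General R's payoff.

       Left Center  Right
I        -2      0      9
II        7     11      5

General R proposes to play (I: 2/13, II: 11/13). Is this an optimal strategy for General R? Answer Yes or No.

Yes

Against Left this mix gives (2/13)·(-2) + (11/13)·7 = 73/13.
Against Center this mix gives (2/13)·0 + (11/13)·11 = 121/13.
Against Right this mix gives (2/13)·9 + (11/13)·5 = 73/13.
All of General C's active replies (Left, Right) yield 73/13, and no column does worse for General R. The mix makes General C indifferent and guarantees 73/13, so it is optimal.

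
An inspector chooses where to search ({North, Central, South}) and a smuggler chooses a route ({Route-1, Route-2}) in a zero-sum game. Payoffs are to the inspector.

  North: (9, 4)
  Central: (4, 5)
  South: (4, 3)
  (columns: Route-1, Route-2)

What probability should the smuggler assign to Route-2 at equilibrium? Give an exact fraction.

5/6

Row minima: North → 4, Central → 4, South → 3; maximin = 4.
Column maxima: Route-1 → 9, Route-2 → 5; minimax = 5.
4 ≠ 5, so there is no saddle point; optimal play is mixed.
South is strictly dominated by North, so the inspector never plays it.
On the remaining 2×2 (North, Central vs Route-1, Route-2):
Let the inspector play North with probability p. Expected payoff against Route-1: 9p + 4(1−p) = 5p + 4; against Route-2: 4p + 5(1−p) = −p + 5.
Setting these equal: 5p + 4 = −p + 5 ⇒ 6p = 1 ⇒ p = 1/6, and the value is (5)·(1/6) + 4 = 29/6.
For the smuggler: with q = P(Route-1), equating North's and Central's payoffs gives 5q + 4 = −q + 5 ⇒ q = 1/6.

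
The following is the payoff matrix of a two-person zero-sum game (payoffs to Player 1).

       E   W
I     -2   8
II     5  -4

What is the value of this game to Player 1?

Row minima: I → -2, II → -4; maximin = -2.
Column maxima: E → 5, W → 8; minimax = 5.
-2 ≠ 5, so there is no saddle point; optimal play is mixed.
Let Player 1 play I with probability p. Expected payoff against E: (-2)p + 5(1−p) = −7p + 5; against W: 8p + (-4)(1−p) = 12p − 4.
Setting these equal: −7p + 5 = 12p − 4 ⇒ −19p = -9 ⇒ p = 9/19, and the value is (-7)·(9/19) + 5 = 32/19.
For Player 2: with q = P(E), equating I's and II's payoffs gives −10q + 8 = 9q − 4 ⇒ q = 12/19.

32/19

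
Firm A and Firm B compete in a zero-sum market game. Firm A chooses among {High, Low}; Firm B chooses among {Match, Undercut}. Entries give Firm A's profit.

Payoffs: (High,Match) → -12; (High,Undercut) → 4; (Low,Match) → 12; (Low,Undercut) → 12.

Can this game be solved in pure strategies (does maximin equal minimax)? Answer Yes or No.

Yes

Row minima: High → -12, Low → 12; maximin = 12.
Column maxima: Match → 12, Undercut → 12; minimax = 12.
maximin = minimax = 12, so a saddle point exists.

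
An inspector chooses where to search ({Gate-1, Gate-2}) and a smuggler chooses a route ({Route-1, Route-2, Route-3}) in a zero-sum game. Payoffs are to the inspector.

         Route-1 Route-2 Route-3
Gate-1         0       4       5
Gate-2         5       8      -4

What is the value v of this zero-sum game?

Row minima: Gate-1 → 0, Gate-2 → -4; maximin = 0.
Column maxima: Route-1 → 5, Route-2 → 8, Route-3 → 5; minimax = 5.
0 ≠ 5, so there is no saddle point; optimal play is mixed.
Route-2 is strictly dominated by Route-1 (it gives the inspector strictly more in every row), so the smuggler never plays it.
On the remaining 2×2 (Gate-1, Gate-2 vs Route-1, Route-3):
Let the inspector play Gate-1 with probability p. Expected payoff against Route-1: 0p + 5(1−p) = −5p + 5; against Route-3: 5p + (-4)(1−p) = 9p − 4.
Setting these equal: −5p + 5 = 9p − 4 ⇒ −14p = -9 ⇒ p = 9/14, and the value is (-5)·(9/14) + 5 = 25/14.
For the smuggler: with q = P(Route-1), equating Gate-1's and Gate-2's payoffs gives −5q + 5 = 9q − 4 ⇒ q = 9/14.

25/14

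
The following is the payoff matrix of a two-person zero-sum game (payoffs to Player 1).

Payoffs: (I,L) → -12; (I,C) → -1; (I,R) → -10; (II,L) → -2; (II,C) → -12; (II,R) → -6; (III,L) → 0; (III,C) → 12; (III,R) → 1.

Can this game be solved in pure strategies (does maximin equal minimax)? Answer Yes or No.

Yes

Row minima: I → -12, II → -12, III → 0; maximin = 0.
Column maxima: L → 0, C → 12, R → 1; minimax = 0.
maximin = minimax = 0, so a saddle point exists.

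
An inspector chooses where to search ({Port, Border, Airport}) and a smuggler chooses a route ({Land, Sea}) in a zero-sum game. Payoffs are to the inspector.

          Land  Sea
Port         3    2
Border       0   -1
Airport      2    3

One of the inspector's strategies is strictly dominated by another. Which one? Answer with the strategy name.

Border

Port gives a strictly higher payoff than Border against every column: 3 > 0, 2 > -1.
So Border is strictly dominated and the inspector never plays it.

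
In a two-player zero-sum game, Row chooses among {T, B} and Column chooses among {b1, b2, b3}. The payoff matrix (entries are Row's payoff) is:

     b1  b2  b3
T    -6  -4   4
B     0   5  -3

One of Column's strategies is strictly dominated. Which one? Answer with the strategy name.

b1 holds Row's payoff strictly below b2 in every row: -6 < -4, 0 < 5.
So b2 is strictly dominated for Column.

b2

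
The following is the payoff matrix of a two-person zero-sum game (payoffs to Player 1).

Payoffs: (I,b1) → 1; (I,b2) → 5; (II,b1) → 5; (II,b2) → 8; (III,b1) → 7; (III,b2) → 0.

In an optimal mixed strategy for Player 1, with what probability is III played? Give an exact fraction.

Row minima: I → 1, II → 5, III → 0; maximin = 5.
Column maxima: b1 → 7, b2 → 8; minimax = 7.
5 ≠ 7, so there is no saddle point; optimal play is mixed.
I is strictly dominated by II, so Player 1 never plays it.
On the remaining 2×2 (II, III vs b1, b2):
Let Player 1 play II with probability p. Expected payoff against b1: 5p + 7(1−p) = −2p + 7; against b2: 8p + 0(1−p) = 8p.
Setting these equal: −2p + 7 = 8p ⇒ −10p = -7 ⇒ p = 7/10, and the value is (-2)·(7/10) + 7 = 28/5.
For Player 2: with q = P(b1), equating II's and III's payoffs gives −3q + 8 = 7q ⇒ q = 4/5.

3/10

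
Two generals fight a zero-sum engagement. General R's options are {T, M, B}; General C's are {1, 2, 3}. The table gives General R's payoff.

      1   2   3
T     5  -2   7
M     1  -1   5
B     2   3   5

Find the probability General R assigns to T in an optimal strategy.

Row minima: T → -2, M → -1, B → 2; maximin = 2.
Column maxima: 1 → 5, 2 → 3, 3 → 7; minimax = 3.
2 ≠ 3, so there is no saddle point; optimal play is mixed.
3 is strictly dominated by 1 (it gives General R strictly more in every row), so General C never plays it.
With 3 eliminated, M is strictly dominated by B (B gives General R strictly more in every remaining column), so General R never plays it.
On the remaining 2×2 (T, B vs 1, 2):
Let General R play T with probability p. Expected payoff against 1: 5p + 2(1−p) = 3p + 2; against 2: (-2)p + 3(1−p) = −5p + 3.
Setting these equal: 3p + 2 = −5p + 3 ⇒ 8p = 1 ⇒ p = 1/8, and the value is (3)·(1/8) + 2 = 19/8.
For General C: with q = P(1), equating T's and B's payoffs gives 7q − 2 = −q + 3 ⇒ q = 5/8.

1/8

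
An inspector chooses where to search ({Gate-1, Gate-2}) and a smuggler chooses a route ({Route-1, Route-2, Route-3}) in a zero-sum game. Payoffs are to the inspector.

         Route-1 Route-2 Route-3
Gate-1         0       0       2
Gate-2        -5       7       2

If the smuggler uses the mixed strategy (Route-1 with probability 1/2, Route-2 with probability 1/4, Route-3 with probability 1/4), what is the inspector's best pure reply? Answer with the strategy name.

Gate-1

Expected payoff of Gate-1: (1/2)·0 + (1/4)·0 + (1/4)·2 = 1/2.
Expected payoff of Gate-2: (1/2)·(-5) + (1/4)·7 + (1/4)·2 = -1/4.
The largest is 1/2, so the inspector's best response is Gate-1.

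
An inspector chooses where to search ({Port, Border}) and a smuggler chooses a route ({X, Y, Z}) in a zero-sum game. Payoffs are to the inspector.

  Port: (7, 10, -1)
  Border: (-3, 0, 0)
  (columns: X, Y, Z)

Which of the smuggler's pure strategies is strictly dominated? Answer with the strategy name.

Y

X holds the inspector's payoff strictly below Y in every row: 7 < 10, -3 < 0.
So Y is strictly dominated for the smuggler.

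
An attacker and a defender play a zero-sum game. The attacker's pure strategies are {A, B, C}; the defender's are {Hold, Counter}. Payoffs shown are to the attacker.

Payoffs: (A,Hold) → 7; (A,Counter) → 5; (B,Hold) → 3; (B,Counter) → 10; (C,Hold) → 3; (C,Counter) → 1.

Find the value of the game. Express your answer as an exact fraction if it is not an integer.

55/9

Row minima: A → 5, B → 3, C → 1; maximin = 5.
Column maxima: Hold → 7, Counter → 10; minimax = 7.
5 ≠ 7, so there is no saddle point; optimal play is mixed.
C is strictly dominated by A, so the attacker never plays it.
On the remaining 2×2 (A, B vs Hold, Counter):
Let the attacker play A with probability p. Expected payoff against Hold: 7p + 3(1−p) = 4p + 3; against Counter: 5p + 10(1−p) = −5p + 10.
Setting these equal: 4p + 3 = −5p + 10 ⇒ 9p = 7 ⇒ p = 7/9, and the value is (4)·(7/9) + 3 = 55/9.
For the defender: with q = P(Hold), equating A's and B's payoffs gives 2q + 5 = −7q + 10 ⇒ q = 5/9.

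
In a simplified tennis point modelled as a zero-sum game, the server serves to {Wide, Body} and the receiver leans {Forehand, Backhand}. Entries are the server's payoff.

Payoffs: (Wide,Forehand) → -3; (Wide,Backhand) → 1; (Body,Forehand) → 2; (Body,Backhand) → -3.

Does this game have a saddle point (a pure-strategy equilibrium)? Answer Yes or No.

No

Row minima: Wide → -3, Body → -3; maximin = -3.
Column maxima: Forehand → 2, Backhand → 1; minimax = 1.
-3 ≠ 1, so no pure-strategy equilibrium exists.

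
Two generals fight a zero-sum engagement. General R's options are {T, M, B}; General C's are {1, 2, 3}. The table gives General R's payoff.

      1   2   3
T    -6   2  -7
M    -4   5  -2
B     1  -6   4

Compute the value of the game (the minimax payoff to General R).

Row minima: T → -7, M → -4, B → -6; maximin = -4.
Column maxima: 1 → 1, 2 → 5, 3 → 4; minimax = 1.
-4 ≠ 1, so there is no saddle point; optimal play is mixed.
T is strictly dominated by M, so General R never plays it.
With T eliminated, 3 is strictly dominated by 1 (it gives General R strictly more in every remaining row), so General C never plays it.
On the remaining 2×2 (M, B vs 1, 2):
Let General R play M with probability p. Expected payoff against 1: (-4)p + 1(1−p) = −5p + 1; against 2: 5p + (-6)(1−p) = 11p − 6.
Setting these equal: −5p + 1 = 11p − 6 ⇒ −16p = -7 ⇒ p = 7/16, and the value is (-5)·(7/16) + 1 = -19/16.
For General C: with q = P(1), equating M's and B's payoffs gives −9q + 5 = 7q − 6 ⇒ q = 11/16.

-19/16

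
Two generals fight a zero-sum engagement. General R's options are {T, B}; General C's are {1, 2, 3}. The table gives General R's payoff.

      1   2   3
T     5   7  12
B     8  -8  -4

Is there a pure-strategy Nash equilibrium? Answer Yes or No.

Row minima: T → 5, B → -8; maximin = 5.
Column maxima: 1 → 8, 2 → 7, 3 → 12; minimax = 7.
5 ≠ 7, so no pure-strategy equilibrium exists.

No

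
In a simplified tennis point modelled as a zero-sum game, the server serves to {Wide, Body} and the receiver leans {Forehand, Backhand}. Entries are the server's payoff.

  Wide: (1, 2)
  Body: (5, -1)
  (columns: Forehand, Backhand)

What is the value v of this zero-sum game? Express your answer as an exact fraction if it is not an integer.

Row minima: Wide → 1, Body → -1; maximin = 1.
Column maxima: Forehand → 5, Backhand → 2; minimax = 2.
1 ≠ 2, so there is no saddle point; optimal play is mixed.
Let the server play Wide with probability p. Expected payoff against Forehand: 1p + 5(1−p) = −4p + 5; against Backhand: 2p + (-1)(1−p) = 3p − 1.
Setting these equal: −4p + 5 = 3p − 1 ⇒ −7p = -6 ⇒ p = 6/7, and the value is (-4)·(6/7) + 5 = 11/7.
For the receiver: with q = P(Forehand), equating Wide's and Body's payoffs gives −q + 2 = 6q − 1 ⇒ q = 3/7.

11/7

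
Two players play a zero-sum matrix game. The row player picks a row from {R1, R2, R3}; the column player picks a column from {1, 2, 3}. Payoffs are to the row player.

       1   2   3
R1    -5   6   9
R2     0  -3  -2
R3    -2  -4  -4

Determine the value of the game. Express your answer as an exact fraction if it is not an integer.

-15/14

Row minima: R1 → -5, R2 → -3, R3 → -4; maximin = -3.
Column maxima: 1 → 0, 2 → 6, 3 → 9; minimax = 0.
-3 ≠ 0, so there is no saddle point; optimal play is mixed.
R3 is strictly dominated by R2, so the row player never plays it.
With R3 eliminated, 3 is strictly dominated by 2 (it gives the row player strictly more in every remaining row), so the column player never plays it.
On the remaining 2×2 (R1, R2 vs 1, 2):
Let the row player play R1 with probability p. Expected payoff against 1: (-5)p + 0(1−p) = −5p; against 2: 6p + (-3)(1−p) = 9p − 3.
Setting these equal: −5p = 9p − 3 ⇒ −14p = -3 ⇒ p = 3/14, and the value is (-5)·(3/14) = -15/14.
For the column player: with q = P(1), equating R1's and R2's payoffs gives −11q + 6 = 3q − 3 ⇒ q = 9/14.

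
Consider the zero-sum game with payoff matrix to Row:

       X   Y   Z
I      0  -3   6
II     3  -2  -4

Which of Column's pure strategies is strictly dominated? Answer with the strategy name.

X

Y holds Row's payoff strictly below X in every row: -3 < 0, -2 < 3.
So X is strictly dominated for Column.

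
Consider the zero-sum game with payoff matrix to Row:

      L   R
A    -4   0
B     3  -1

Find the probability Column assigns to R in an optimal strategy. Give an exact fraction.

7/8

Row minima: A → -4, B → -1; maximin = -1.
Column maxima: L → 3, R → 0; minimax = 0.
-1 ≠ 0, so there is no saddle point; optimal play is mixed.
Let Row play A with probability p. Expected payoff against L: (-4)p + 3(1−p) = −7p + 3; against R: 0p + (-1)(1−p) = p − 1.
Setting these equal: −7p + 3 = p − 1 ⇒ −8p = -4 ⇒ p = 1/2, and the value is (-7)·(1/2) + 3 = -1/2.
For Column: with q = P(L), equating A's and B's payoffs gives −4q = 4q − 1 ⇒ q = 1/8.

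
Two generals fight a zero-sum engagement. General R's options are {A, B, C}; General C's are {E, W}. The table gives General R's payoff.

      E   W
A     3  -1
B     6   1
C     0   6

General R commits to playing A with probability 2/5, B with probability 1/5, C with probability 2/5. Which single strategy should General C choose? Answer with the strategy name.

W

If General C plays E, General R's expected payoff is (2/5)·3 + (1/5)·6 + (2/5)·0 = 12/5.
If General C plays W, General R's expected payoff is (2/5)·(-1) + (1/5)·1 + (2/5)·6 = 11/5.
General C minimizes General R's payoff; the smallest is 11/5, so the best response is W.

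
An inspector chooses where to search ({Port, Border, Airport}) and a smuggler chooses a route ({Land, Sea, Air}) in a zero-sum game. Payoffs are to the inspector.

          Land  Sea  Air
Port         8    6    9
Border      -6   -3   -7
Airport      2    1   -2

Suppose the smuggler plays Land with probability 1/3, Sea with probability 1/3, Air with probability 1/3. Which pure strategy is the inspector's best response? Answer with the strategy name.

Expected payoff of Port: (1/3)·8 + (1/3)·6 + (1/3)·9 = 23/3.
Expected payoff of Border: (1/3)·(-6) + (1/3)·(-3) + (1/3)·(-7) = -16/3.
Expected payoff of Airport: (1/3)·2 + (1/3)·1 + (1/3)·(-2) = 1/3.
The largest is 23/3, so the inspector's best response is Port.

Port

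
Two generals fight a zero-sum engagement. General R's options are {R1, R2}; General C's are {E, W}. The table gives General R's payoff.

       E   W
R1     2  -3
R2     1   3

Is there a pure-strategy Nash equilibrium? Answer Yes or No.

No

Row minima: R1 → -3, R2 → 1; maximin = 1.
Column maxima: E → 2, W → 3; minimax = 2.
1 ≠ 2, so no pure-strategy equilibrium exists.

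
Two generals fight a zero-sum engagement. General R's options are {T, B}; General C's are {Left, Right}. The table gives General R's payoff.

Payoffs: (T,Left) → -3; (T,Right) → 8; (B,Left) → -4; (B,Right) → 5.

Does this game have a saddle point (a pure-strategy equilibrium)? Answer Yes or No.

Row minima: T → -3, B → -4; maximin = -3.
Column maxima: Left → -3, Right → 8; minimax = -3.
maximin = minimax = -3, so a saddle point exists.

Yes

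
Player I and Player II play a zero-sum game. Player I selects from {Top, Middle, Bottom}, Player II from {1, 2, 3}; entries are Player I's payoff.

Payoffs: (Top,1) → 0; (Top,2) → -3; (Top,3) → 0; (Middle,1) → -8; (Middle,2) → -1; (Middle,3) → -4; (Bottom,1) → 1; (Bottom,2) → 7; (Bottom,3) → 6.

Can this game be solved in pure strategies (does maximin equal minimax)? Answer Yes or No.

Yes

Row minima: Top → -3, Middle → -8, Bottom → 1; maximin = 1.
Column maxima: 1 → 1, 2 → 7, 3 → 6; minimax = 1.
maximin = minimax = 1, so a saddle point exists.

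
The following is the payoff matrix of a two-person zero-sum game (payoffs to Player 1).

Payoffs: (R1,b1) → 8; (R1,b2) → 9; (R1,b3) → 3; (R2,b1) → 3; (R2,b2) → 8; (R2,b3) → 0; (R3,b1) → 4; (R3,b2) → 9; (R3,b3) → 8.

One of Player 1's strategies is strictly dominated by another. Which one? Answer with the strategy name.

R1 gives a strictly higher payoff than R2 against every column: 8 > 3, 9 > 8, 3 > 0.
So R2 is strictly dominated and Player 1 never plays it.

R2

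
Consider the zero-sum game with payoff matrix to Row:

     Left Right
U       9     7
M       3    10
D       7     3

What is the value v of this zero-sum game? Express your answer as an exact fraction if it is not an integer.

Row minima: U → 7, M → 3, D → 3; maximin = 7.
Column maxima: Left → 9, Right → 10; minimax = 9.
7 ≠ 9, so there is no saddle point; optimal play is mixed.
D is strictly dominated by U, so Row never plays it.
On the remaining 2×2 (U, M vs Left, Right):
Let Row play U with probability p. Expected payoff against Left: 9p + 3(1−p) = 6p + 3; against Right: 7p + 10(1−p) = −3p + 10.
Setting these equal: 6p + 3 = −3p + 10 ⇒ 9p = 7 ⇒ p = 7/9, and the value is (6)·(7/9) + 3 = 23/3.
For Column: with q = P(Left), equating U's and M's payoffs gives 2q + 7 = −7q + 10 ⇒ q = 1/3.

23/3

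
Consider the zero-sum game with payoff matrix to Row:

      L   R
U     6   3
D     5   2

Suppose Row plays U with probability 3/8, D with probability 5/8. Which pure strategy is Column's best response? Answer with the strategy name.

R

If Column plays L, Row's expected payoff is (3/8)·6 + (5/8)·5 = 43/8.
If Column plays R, Row's expected payoff is (3/8)·3 + (5/8)·2 = 19/8.
Column minimizes Row's payoff; the smallest is 19/8, so the best response is R.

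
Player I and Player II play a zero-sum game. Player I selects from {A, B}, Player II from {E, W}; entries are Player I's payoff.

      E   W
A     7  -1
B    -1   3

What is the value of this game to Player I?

Row minima: A → -1, B → -1; maximin = -1.
Column maxima: E → 7, W → 3; minimax = 3.
-1 ≠ 3, so there is no saddle point; optimal play is mixed.
Let Player I play A with probability p. Expected payoff against E: 7p + (-1)(1−p) = 8p − 1; against W: (-1)p + 3(1−p) = −4p + 3.
Setting these equal: 8p − 1 = −4p + 3 ⇒ 12p = 4 ⇒ p = 1/3, and the value is (8)·(1/3) − 1 = 5/3.
For Player II: with q = P(E), equating A's and B's payoffs gives 8q − 1 = −4q + 3 ⇒ q = 1/3.

5/3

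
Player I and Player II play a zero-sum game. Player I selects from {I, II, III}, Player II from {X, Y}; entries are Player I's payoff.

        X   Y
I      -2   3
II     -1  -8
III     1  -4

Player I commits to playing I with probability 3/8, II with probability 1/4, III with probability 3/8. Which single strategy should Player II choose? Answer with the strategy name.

Y

If Player II plays X, Player I's expected payoff is (3/8)·(-2) + (1/4)·(-1) + (3/8)·1 = -5/8.
If Player II plays Y, Player I's expected payoff is (3/8)·3 + (1/4)·(-8) + (3/8)·(-4) = -19/8.
Player II minimizes Player I's payoff; the smallest is -19/8, so the best response is Y.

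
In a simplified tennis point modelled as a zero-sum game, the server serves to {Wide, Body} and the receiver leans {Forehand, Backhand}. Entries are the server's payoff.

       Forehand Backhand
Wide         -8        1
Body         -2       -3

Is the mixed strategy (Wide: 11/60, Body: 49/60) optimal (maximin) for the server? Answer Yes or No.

No

Against Forehand this mix gives (11/60)·(-8) + (49/60)·(-2) = -31/10.
Against Backhand this mix gives (11/60)·1 + (49/60)·(-3) = -34/15.
The receiver will play Forehand, holding the server to -31/10. Shifting weight toward the row that does better against Forehand would raise this floor (the equalizing mix achieves -13/5 against both Forehand and Backhand), so the proposed strategy is not optimal.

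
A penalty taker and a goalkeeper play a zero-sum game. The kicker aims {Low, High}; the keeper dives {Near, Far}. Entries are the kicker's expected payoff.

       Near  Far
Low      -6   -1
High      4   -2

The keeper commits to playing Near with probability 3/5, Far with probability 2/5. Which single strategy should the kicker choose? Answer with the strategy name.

High

Expected payoff of Low: (3/5)·(-6) + (2/5)·(-1) = -4.
Expected payoff of High: (3/5)·4 + (2/5)·(-2) = 8/5.
The largest is 8/5, so the kicker's best response is High.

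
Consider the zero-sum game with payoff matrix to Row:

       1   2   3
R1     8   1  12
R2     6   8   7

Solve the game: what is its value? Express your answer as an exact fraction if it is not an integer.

58/9

Row minima: R1 → 1, R2 → 6; maximin = 6.
Column maxima: 1 → 8, 2 → 8, 3 → 12; minimax = 8.
6 ≠ 8, so there is no saddle point; optimal play is mixed.
3 is strictly dominated by 1 (it gives Row strictly more in every row), so Column never plays it.
On the remaining 2×2 (R1, R2 vs 1, 2):
Let Row play R1 with probability p. Expected payoff against 1: 8p + 6(1−p) = 2p + 6; against 2: 1p + 8(1−p) = −7p + 8.
Setting these equal: 2p + 6 = −7p + 8 ⇒ 9p = 2 ⇒ p = 2/9, and the value is (2)·(2/9) + 6 = 58/9.
For Column: with q = P(1), equating R1's and R2's payoffs gives 7q + 1 = −2q + 8 ⇒ q = 7/9.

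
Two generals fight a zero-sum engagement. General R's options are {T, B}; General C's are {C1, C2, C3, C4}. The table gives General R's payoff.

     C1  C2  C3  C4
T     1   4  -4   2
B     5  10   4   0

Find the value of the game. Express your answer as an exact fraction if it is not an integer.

4/5

Row minima: T → -4, B → 0; maximin = 0.
Column maxima: C1 → 5, C2 → 10, C3 → 4, C4 → 2; minimax = 2.
0 ≠ 2, so there is no saddle point; optimal play is mixed.
C1 is strictly dominated by C3 (it gives General R strictly more in every row), so General C never plays it.
C2 is strictly dominated by C3 (it gives General R strictly more in every row), so General C never plays it.
On the remaining 2×2 (T, B vs C3, C4):
Let General R play T with probability p. Expected payoff against C3: (-4)p + 4(1−p) = −8p + 4; against C4: 2p + 0(1−p) = 2p.
Setting these equal: −8p + 4 = 2p ⇒ −10p = -4 ⇒ p = 2/5, and the value is (-8)·(2/5) + 4 = 4/5.
For General C: with q = P(C3), equating T's and B's payoffs gives −6q + 2 = 4q ⇒ q = 1/5.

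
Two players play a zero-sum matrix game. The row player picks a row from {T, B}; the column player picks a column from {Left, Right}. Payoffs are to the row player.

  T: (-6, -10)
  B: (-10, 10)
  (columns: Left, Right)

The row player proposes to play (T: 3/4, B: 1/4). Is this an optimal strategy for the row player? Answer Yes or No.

No

Against Left this mix gives (3/4)·(-6) + (1/4)·(-10) = -7.
Against Right this mix gives (3/4)·(-10) + (1/4)·10 = -5.
The column player will play Left, holding the row player to -7. Shifting weight toward the row that does better against Left would raise this floor (the equalizing mix achieves -20/3 against both Left and Right), so the proposed strategy is not optimal.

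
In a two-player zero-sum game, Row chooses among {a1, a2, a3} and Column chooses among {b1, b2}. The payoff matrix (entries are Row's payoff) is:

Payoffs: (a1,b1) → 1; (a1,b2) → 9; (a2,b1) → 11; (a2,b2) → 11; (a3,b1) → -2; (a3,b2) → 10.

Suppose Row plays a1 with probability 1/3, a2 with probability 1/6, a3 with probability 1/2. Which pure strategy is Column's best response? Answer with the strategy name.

b1

If Column plays b1, Row's expected payoff is (1/3)·1 + (1/6)·11 + (1/2)·(-2) = 7/6.
If Column plays b2, Row's expected payoff is (1/3)·9 + (1/6)·11 + (1/2)·10 = 59/6.
Column minimizes Row's payoff; the smallest is 7/6, so the best response is b1.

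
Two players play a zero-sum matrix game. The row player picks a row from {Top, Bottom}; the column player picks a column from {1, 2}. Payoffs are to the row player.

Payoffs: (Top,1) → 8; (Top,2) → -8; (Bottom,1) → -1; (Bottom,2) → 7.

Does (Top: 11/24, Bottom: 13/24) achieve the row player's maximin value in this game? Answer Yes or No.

Against 1 this mix gives (11/24)·8 + (13/24)·(-1) = 25/8.
Against 2 this mix gives (11/24)·(-8) + (13/24)·7 = 1/8.
The column player will play 2, holding the row player to 1/8. Shifting weight toward the row that does better against 2 would raise this floor (the equalizing mix achieves 2 against both 2 and 1), so the proposed strategy is not optimal.

No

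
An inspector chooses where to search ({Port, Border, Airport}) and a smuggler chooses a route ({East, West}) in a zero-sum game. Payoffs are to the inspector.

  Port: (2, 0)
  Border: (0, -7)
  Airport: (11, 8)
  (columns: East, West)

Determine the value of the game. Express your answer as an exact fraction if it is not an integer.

8

Row minima: Port → 0, Border → -7, Airport → 8; maximin = 8.
Column maxima: East → 11, West → 8; minimax = 8.
Since maximin = minimax = 8, there is a saddle point and the value is 8.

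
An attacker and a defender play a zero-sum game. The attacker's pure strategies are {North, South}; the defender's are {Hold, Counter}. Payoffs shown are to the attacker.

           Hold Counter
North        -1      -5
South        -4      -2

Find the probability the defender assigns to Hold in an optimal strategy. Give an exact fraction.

Row minima: North → -5, South → -4; maximin = -4.
Column maxima: Hold → -1, Counter → -2; minimax = -2.
-4 ≠ -2, so there is no saddle point; optimal play is mixed.
Let the attacker play North with probability p. Expected payoff against Hold: (-1)p + (-4)(1−p) = 3p − 4; against Counter: (-5)p + (-2)(1−p) = −3p − 2.
Setting these equal: 3p − 4 = −3p − 2 ⇒ 6p = 2 ⇒ p = 1/3, and the value is (3)·(1/3) − 4 = -3.
For the defender: with q = P(Hold), equating North's and South's payoffs gives 4q − 5 = −2q − 2 ⇒ q = 1/2.

1/2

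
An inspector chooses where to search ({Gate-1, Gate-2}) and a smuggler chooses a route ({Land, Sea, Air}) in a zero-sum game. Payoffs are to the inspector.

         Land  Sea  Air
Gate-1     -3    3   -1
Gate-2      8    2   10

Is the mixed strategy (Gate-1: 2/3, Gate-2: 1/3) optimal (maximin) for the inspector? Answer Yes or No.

Against Land this mix gives (2/3)·(-3) + (1/3)·8 = 2/3.
Against Sea this mix gives (2/3)·3 + (1/3)·2 = 8/3.
Against Air this mix gives (2/3)·(-1) + (1/3)·10 = 8/3.
The smuggler will play Land, holding the inspector to 2/3. Shifting weight toward the row that does better against Land would raise this floor (the equalizing mix achieves 5/2 against both Land and Sea), so the proposed strategy is not optimal.

No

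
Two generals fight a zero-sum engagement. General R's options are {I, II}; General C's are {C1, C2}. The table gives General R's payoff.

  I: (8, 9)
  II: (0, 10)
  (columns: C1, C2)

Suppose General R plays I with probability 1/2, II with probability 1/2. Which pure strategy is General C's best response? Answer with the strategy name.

If General C plays C1, General R's expected payoff is (1/2)·8 + (1/2)·0 = 4.
If General C plays C2, General R's expected payoff is (1/2)·9 + (1/2)·10 = 19/2.
General C minimizes General R's payoff; the smallest is 4, so the best response is C1.

C1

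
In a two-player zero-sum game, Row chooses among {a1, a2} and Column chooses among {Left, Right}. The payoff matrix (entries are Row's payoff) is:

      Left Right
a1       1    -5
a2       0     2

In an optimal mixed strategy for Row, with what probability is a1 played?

1/4

Row minima: a1 → -5, a2 → 0; maximin = 0.
Column maxima: Left → 1, Right → 2; minimax = 1.
0 ≠ 1, so there is no saddle point; optimal play is mixed.
Let Row play a1 with probability p. Expected payoff against Left: 1p + 0(1−p) = p; against Right: (-5)p + 2(1−p) = −7p + 2.
Setting these equal: p = −7p + 2 ⇒ 8p = 2 ⇒ p = 1/4, and the value is (1)·(1/4) = 1/4.
For Column: with q = P(Left), equating a1's and a2's payoffs gives 6q − 5 = −2q + 2 ⇒ q = 7/8.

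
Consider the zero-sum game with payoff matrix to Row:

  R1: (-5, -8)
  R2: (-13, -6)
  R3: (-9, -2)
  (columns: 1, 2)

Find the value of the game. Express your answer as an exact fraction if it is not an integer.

Row minima: R1 → -8, R2 → -13, R3 → -9; maximin = -8.
Column maxima: 1 → -5, 2 → -2; minimax = -5.
-8 ≠ -5, so there is no saddle point; optimal play is mixed.
R2 is strictly dominated by R3, so Row never plays it.
On the remaining 2×2 (R1, R3 vs 1, 2):
Let Row play R1 with probability p. Expected payoff against 1: (-5)p + (-9)(1−p) = 4p − 9; against 2: (-8)p + (-2)(1−p) = −6p − 2.
Setting these equal: 4p − 9 = −6p − 2 ⇒ 10p = 7 ⇒ p = 7/10, and the value is (4)·(7/10) − 9 = -31/5.
For Column: with q = P(1), equating R1's and R3's payoffs gives 3q − 8 = −7q − 2 ⇒ q = 3/5.

-31/5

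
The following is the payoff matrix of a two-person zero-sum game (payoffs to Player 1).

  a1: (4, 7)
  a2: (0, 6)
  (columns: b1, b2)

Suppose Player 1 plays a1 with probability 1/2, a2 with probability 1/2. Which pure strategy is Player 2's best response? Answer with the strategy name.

If Player 2 plays b1, Player 1's expected payoff is (1/2)·4 + (1/2)·0 = 2.
If Player 2 plays b2, Player 1's expected payoff is (1/2)·7 + (1/2)·6 = 13/2.
Player 2 minimizes Player 1's payoff; the smallest is 2, so the best response is b1.

b1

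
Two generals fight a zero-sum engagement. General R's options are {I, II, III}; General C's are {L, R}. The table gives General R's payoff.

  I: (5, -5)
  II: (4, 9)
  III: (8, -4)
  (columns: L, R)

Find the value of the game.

Row minima: I → -5, II → 4, III → -4; maximin = 4.
Column maxima: L → 8, R → 9; minimax = 8.
4 ≠ 8, so there is no saddle point; optimal play is mixed.
I is strictly dominated by III, so General R never plays it.
On the remaining 2×2 (II, III vs L, R):
Let General R play II with probability p. Expected payoff against L: 4p + 8(1−p) = −4p + 8; against R: 9p + (-4)(1−p) = 13p − 4.
Setting these equal: −4p + 8 = 13p − 4 ⇒ −17p = -12 ⇒ p = 12/17, and the value is (-4)·(12/17) + 8 = 88/17.
For General C: with q = P(L), equating II's and III's payoffs gives −5q + 9 = 12q − 4 ⇒ q = 13/17.

88/17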